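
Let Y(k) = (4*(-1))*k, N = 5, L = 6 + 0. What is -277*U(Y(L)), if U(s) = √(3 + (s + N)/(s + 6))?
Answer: -277*√146/6 ≈ -557.83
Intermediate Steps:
L = 6
Y(k) = -4*k
U(s) = √(3 + (5 + s)/(6 + s)) (U(s) = √(3 + (s + 5)/(s + 6)) = √(3 + (5 + s)/(6 + s)))
-277*U(Y(L)) = -277*√(-1/(6 - 4*6))*√(-23 - (-16)*6) = -277*√73*√(-1/(6 - 24)) = -277*√73*√(-1/(-18)) = -277*√146/6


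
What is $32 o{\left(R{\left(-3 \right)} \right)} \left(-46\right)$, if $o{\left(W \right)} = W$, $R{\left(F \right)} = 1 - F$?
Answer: $-5888$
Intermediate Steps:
$32 o{\left(R{\left(-3 \right)} \right)} \left(-46\right) = 32 \left(1 - -3\right) \left(-46\right) = 32 \left(1 + 3\right) \left(-46\right) = 32 \cdot 4 \left(-46\right) = 128 \left(-46\right) = -5888$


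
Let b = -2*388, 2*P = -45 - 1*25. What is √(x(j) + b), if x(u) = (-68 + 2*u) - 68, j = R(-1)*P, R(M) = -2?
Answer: 2*I*√193 ≈ 27.785*I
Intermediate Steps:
P = -35 (P = (-45 - 1*25)/2 = (-45 - 25)/2 = (½)*(-70) = -35)
j = 70 (j = -2*(-35) = 70)
x(u) = -136 + 2*u
b = -776
√(x(j) + b) = √((-136 + 2*70) - 776) = √((-136 + 140) - 776) = √(4 - 776) = √(-772) = 2*I*√193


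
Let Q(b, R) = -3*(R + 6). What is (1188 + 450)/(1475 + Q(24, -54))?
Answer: 1638/1619 ≈ 1.0117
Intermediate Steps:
Q(b, R) = -18 - 3*R (Q(b, R) = -3*(6 + R) = -18 - 3*R)
(1188 + 450)/(1475 + Q(24, -54)) = (1188 + 450)/(1475 + (-18 - 3*(-54))) = 1638/(1475 + (-18 + 162)) = 1638/(1475 + 144) = 1638/1619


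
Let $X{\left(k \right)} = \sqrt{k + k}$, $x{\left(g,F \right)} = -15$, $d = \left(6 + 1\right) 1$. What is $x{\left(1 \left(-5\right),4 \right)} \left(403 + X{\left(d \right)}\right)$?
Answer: $-6045 - 15 \sqrt{14} \approx -6101.1$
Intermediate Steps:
$d = 7$ ($d = 7 \cdot 1 = 7$)
$X{\left(k \right)} = \sqrt{2} \sqrt{k}$ ($X{\left(k \right)} = \sqrt{2 k} = \sqrt{2} \sqrt{k}$)
$x{\left(1 \left(-5\right),4 \right)} \left(403 + X{\left(d \right)}\right) = - 15 \left(403 + \sqrt{2} \sqrt{7}\right) = - 15 \left(403 + \sqrt{14}\right) = -6045 - 15 \sqrt{14}$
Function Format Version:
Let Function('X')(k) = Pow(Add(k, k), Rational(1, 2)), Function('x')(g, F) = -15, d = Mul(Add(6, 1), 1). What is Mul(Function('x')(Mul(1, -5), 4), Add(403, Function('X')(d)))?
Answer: Add(-6045, Mul(-15, Pow(14, Rational(1, 2)))) ≈ -6101.1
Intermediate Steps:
d = 7 (d = Mul(7, 1) = 7)
Function('X')(k) = Mul(Pow(2, Rational(1, 2)), Pow(k, Rational(1, 2))) (Function('X')(k) = Pow(Mul(2, k), Rational(1, 2)) = Mul(Pow(2, Rational(1, 2)), Pow(k, Rational(1, 2))))
Mul(Function('x')(Mul(1, -5), 4), Add(403, Function('X')(d))) = Mul(-15, Add(403, Mul(Pow(2, Rational(1, 2)), Pow(7, Rational(1, 2))))) = Mul(-15, Add(403, Pow(14, Rational(1, 2)))) = Add(-6045, Mul(-15, Pow(14, Rational(1, 2))))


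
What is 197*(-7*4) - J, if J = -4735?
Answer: -781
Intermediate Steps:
197*(-7*4) - J = 197*(-7*4) - 1*(-4735) = 197*(-28) + 4735 = -5516 + 4735 = -781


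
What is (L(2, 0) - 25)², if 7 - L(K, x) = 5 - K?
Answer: 441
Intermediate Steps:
L(K, x) = 2 + K (L(K, x) = 7 - (5 - K) = 7 + (-5 + K) = 2 + K)
(L(2, 0) - 25)² = ((2 + 2) - 25)² = (4 - 25)² = (-21)² = 441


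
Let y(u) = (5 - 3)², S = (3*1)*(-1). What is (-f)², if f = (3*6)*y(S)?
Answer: 5184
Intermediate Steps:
S = -3 (S = 3*(-1) = -3)
y(u) = 4 (y(u) = 2² = 4)
f = 72 (f = (3*6)*4 = 18*4 = 72)
(-f)² = (-1*72)² = (-72)² = 5184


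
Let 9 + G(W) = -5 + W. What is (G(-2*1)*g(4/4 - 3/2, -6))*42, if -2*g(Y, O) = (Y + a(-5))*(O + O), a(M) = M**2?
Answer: -98784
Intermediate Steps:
G(W) = -14 + W (G(W) = -9 + (-5 + W) = -14 + W)
g(Y, O) = -O*(25 + Y) (g(Y, O) = -(Y + (-5)**2)*(O + O)/2 = -(Y + 25)*2*O/2 = -(25 + Y)*2*O/2 = -O*(25 + Y))
(G(-2*1)*g(4/4 - 3/2, -6))*42 = ((-14 - 2*1)*(-1*(-6)*(25 + (4/4 - 3/2))))*42 = ((-14 - 2)*(-1*(-6)*(25 + (4*(1/4) - 3*1/2))))*42 = -(-16)*(-6)*(25 + (1 - 3/2))*42 = -(-16)*(-6)*(25 - 1/2)*42 = -(-16)*(-6)*49/2*42 = -16*147*42 = -2352*42 = -98784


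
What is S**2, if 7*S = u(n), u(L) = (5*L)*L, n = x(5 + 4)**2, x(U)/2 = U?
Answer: 275499014400/49 ≈ 5.6224e+9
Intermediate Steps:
x(U) = 2*U
n = 324 (n = (2*(5 + 4))**2 = (2*9)**2 = 18**2 = 324)
u(L) = 5*L**2
S = 524880/7 (S = (5*324**2)/7 = (5*104976)/7 = (1/7)*524880 = 524880/7 ≈ 74983.)
S**2 = (524880/7)**2 = 275499014400/49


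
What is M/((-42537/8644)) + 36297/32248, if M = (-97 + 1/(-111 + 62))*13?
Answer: 17303067613985/67214925624 ≈ 257.43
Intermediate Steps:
M = -61802/49 (M = (-97 + 1/(-49))*13 = (-97 - 1/49)*13 = -4754/49*13 = -61802/49 ≈ -1261.3)
M/((-42537/8644)) + 36297/32248 = -61802/(49*((-42537/8644))) + 36297/32248 = -61802/(49*((-42537*1/8644))) + 36297*(1/32248) = -61802/(49*(-42537/8644)) + 36297/32248 = -61802/49*(-8644/42537) + 36297/32248 = 534216488/2084313 + 36297/32248 = 17303067613985/67214925624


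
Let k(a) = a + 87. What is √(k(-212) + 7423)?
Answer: √7298 ≈ 85.428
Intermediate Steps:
k(a) = 87 + a
√(k(-212) + 7423) = √((87 - 212) + 7423) = √(-125 + 7423) = √7298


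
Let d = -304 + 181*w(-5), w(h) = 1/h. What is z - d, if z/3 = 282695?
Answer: 4242126/5 ≈ 8.4843e+5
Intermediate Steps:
d = -1701/5 (d = -304 + 181/(-5) = -304 + 181*(-⅕) = -304 - 181/5 = -1701/5 ≈ -340.20)
z = 848085 (z = 3*282695 = 848085)
z - d = 848085 - 1*(-1701/5) = 848085 + 1701/5 = 4242126/5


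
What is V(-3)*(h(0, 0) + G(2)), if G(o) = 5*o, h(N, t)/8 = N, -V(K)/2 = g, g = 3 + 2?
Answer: -100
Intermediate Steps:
g = 5
V(K) = -10 (V(K) = -2*5 = -10)
h(N, t) = 8*N
V(-3)*(h(0, 0) + G(2)) = -10*(8*0 + 5*2) = -10*(0 + 10) = -10*10 = -100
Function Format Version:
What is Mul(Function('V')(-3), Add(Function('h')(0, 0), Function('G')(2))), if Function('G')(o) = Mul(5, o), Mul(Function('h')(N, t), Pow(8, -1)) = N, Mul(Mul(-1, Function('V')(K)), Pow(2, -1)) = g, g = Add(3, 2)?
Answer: -100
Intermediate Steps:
g = 5
Function('V')(K) = -10 (Function('V')(K) = Mul(-2, 5) = -10)
Function('h')(N, t) = Mul(8, N)
Mul(Function('V')(-3), Add(Function('h')(0, 0), Function('G')(2))) = Mul(-10, Add(Mul(8, 0), Mul(5, 2))) = Mul(-10, Add(0, 10)) = Mul(-10, 10) = -100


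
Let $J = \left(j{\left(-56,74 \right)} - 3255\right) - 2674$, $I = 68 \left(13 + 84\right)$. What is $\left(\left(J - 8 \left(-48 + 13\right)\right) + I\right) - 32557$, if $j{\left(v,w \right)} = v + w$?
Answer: $-31592$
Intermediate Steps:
$I = 6596$ ($I = 68 \cdot 97 = 6596$)
$J = -5911$ ($J = \left(\left(-56 + 74\right) - 3255\right) - 2674 = \left(18 - 3255\right) - 2674 = -3237 - 2674 = -5911$)
$\left(\left(J - 8 \left(-48 + 13\right)\right) + I\right) - 32557 = \left(\left(-5911 - 8 \left(-48 + 13\right)\right) + 6596\right) - 32557 = \left(\left(-5911 - -280\right) + 6596\right) - 32557 = \left(\left(-5911 + 280\right) + 6596\right) - 32557 = \left(-5631 + 6596\right) - 32557 = 965 - 32557 = -31592$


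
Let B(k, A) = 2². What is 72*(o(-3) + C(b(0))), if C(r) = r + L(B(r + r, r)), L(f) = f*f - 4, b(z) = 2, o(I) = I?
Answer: 792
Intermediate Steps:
B(k, A) = 4
L(f) = -4 + f² (L(f) = f² - 4 = -4 + f²)
C(r) = 12 + r (C(r) = r + (-4 + 4²) = r + (-4 + 16) = r + 12 = 12 + r)
72*(o(-3) + C(b(0))) = 72*(-3 + (12 + 2)) = 72*(-3 + 14) = 72*11 = 792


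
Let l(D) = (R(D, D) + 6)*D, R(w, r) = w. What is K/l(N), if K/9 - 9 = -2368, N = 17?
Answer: -21231/391 ≈ -54.299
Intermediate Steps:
K = -21231 (K = 81 + 9*(-2368) = 81 - 21312 = -21231)
l(D) = D*(6 + D) (l(D) = (D + 6)*D = (6 + D)*D = D*(6 + D))
K/l(N) = -21231*1/(17*(6 + 17)) = -21231/(17*23) = -21231/391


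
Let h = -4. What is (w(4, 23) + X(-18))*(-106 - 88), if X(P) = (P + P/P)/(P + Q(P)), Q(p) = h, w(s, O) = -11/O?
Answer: -14453/253 ≈ -57.126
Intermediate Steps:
Q(p) = -4
X(P) = (1 + P)/(-4 + P) (X(P) = (P + P/P)/(P - 4) = (P + 1)/(-4 + P) = (1 + P)/(-4 + P))
(w(4, 23) + X(-18))*(-106 - 88) = (-11/23 + (1 - 18)/(-4 - 18))*(-106 - 88) = (-11*1/23 - 17/(-22))*(-194) = (-11/23 - 1/22*(-17))*(-194) = (-11/23 + 17/22)*(-194) = (149/506)*(-194) = -14453/253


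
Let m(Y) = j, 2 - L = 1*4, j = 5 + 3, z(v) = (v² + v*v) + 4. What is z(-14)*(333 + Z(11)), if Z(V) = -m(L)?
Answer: 128700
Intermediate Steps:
z(v) = 4 + 2*v² (z(v) = (v² + v²) + 4 = 2*v² + 4 = 4 + 2*v²)
j = 8
L = -2 (L = 2 - 4 = -2)
m(Y) = 8
Z(V) = -8 (Z(V) = -1*8 = -8)
z(-14)*(333 + Z(11)) = (4 + 2*(-14)²)*(333 - 8) = (4 + 2*196)*325 = (4 + 392)*325 = 396*325 = 128700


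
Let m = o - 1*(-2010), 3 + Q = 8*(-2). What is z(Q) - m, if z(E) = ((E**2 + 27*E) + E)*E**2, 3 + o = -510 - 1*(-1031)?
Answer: -64259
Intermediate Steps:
o = 518 (o = -3 + (-510 - 1*(-1031)) = -3 + (-510 + 1031) = -3 + 521 = 518)
Q = -19 (Q = -3 + 8*(-2) = -3 - 16 = -19)
m = 2528 (m = 518 - 1*(-2010) = 518 + 2010 = 2528)
z(E) = E**2*(E**2 + 28*E) (z(E) = (E**2 + 28*E)*E**2 = E**2*(E**2 + 28*E))
z(Q) - m = (-19)**3*(28 - 19) - 1*2528 = -6859*9 - 2528 = -61731 - 2528 = -64259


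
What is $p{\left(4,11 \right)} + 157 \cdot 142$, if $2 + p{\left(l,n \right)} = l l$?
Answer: $22308$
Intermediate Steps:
$p{\left(l,n \right)} = -2 + l^{2}$ ($p{\left(l,n \right)} = -2 + l l = -2 + l^{2}$)
$p{\left(4,11 \right)} + 157 \cdot 142 = \left(-2 + 4^{2}\right) + 157 \cdot 142 = \left(-2 + 16\right) + 22294 = 14 + 22294 = 22308$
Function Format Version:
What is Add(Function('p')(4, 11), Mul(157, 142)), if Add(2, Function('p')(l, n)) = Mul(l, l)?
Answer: 22308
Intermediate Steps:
Function('p')(l, n) = Add(-2, Pow(l, 2)) (Function('p')(l, n) = Add(-2, Mul(l, l)) = Add(-2, Pow(l, 2)))
Add(Function('p')(4, 11), Mul(157, 142)) = Add(Add(-2, Pow(4, 2)), Mul(157, 142)) = Add(Add(-2, 16), 22294) = Add(14, 22294) = 22308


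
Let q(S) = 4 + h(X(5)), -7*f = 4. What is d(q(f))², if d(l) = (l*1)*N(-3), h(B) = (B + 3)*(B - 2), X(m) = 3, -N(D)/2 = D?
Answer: 3600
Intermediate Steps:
N(D) = -2*D
f = -4/7 (f = -⅐*4 = -4/7 ≈ -0.57143)
h(B) = (-2 + B)*(3 + B) (h(B) = (3 + B)*(-2 + B) = (-2 + B)*(3 + B))
q(S) = 10 (q(S) = 4 + (-6 + 3 + 3²) = 4 + (-6 + 3 + 9) = 4 + 6 = 10)
d(l) = 6*l (d(l) = (l*1)*(-2*(-3)) = l*6 = 6*l)
d(q(f))² = (6*10)² = 60² = 3600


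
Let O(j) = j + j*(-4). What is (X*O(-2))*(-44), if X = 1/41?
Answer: -264/41 ≈ -6.4390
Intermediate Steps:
O(j) = -3*j (O(j) = j - 4*j = -3*j)
X = 1/41 ≈ 0.024390
(X*O(-2))*(-44) = ((-3*(-2))/41)*(-44) = ((1/41)*6)*(-44) = (6/41)*(-44) = -264/41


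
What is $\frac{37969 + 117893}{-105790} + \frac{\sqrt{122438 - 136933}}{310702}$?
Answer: $- \frac{77931}{52895} + \frac{i \sqrt{14495}}{310702} \approx -1.4733 + 0.00038749 i$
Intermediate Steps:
$\frac{37969 + 117893}{-105790} + \frac{\sqrt{122438 - 136933}}{310702} = 155862 \left(- \frac{1}{105790}\right) + \sqrt{-14495} \cdot \frac{1}{310702} = - \frac{77931}{52895} + i \sqrt{14495} \cdot \frac{1}{310702} = - \frac{77931}{52895} + \frac{i \sqrt{14495}}{310702}$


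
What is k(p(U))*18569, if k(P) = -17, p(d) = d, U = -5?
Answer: -315673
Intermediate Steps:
k(p(U))*18569 = -17*18569 = -315673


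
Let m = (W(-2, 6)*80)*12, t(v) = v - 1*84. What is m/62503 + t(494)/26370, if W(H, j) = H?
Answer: -2500417/164820411 ≈ -0.015171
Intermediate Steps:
t(v) = -84 + v (t(v) = v - 84 = -84 + v)
m = -1920 (m = -2*80*12 = -160*12 = -1920)
m/62503 + t(494)/26370 = -1920/62503 + (-84 + 494)/26370 = -1920*1/62503 + 410*(1/26370) = -1920/62503 + 41/2637 = -2500417/164820411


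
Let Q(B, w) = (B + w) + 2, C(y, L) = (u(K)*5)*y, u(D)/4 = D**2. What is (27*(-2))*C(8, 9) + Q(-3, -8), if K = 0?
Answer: -9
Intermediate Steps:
u(D) = 4*D**2
C(y, L) = 0 (C(y, L) = ((4*0**2)*5)*y = ((4*0)*5)*y = (0*5)*y = 0*y = 0)
Q(B, w) = 2 + B + w
(27*(-2))*C(8, 9) + Q(-3, -8) = (27*(-2))*0 + (2 - 3 - 8) = -54*0 - 9 = 0 - 9 = -9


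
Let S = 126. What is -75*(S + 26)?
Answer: -11400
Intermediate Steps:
-75*(S + 26) = -75*(126 + 26) = -75*152 = -11400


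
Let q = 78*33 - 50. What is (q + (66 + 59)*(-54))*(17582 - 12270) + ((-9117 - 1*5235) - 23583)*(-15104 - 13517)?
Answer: 1063289123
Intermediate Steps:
q = 2524 (q = 2574 - 50 = 2524)
(q + (66 + 59)*(-54))*(17582 - 12270) + ((-9117 - 1*5235) - 23583)*(-15104 - 13517) = (2524 + (66 + 59)*(-54))*(17582 - 12270) + ((-9117 - 1*5235) - 23583)*(-15104 - 13517) = (2524 + 125*(-54))*5312 + ((-9117 - 5235) - 23583)*(-28621) = (2524 - 6750)*5312 + (-14352 - 23583)*(-28621) = -4226*5312 - 37935*(-28621) = -22448512 + 1085737635 = 1063289123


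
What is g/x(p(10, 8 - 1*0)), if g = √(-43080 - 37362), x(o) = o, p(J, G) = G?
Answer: 3*I*√8938/8 ≈ 35.453*I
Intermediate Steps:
g = 3*I*√8938 (g = √(-80442) = 3*I*√8938 ≈ 283.62*I)
g/x(p(10, 8 - 1*0)) = (3*I*√8938)/(8 - 1*0) = (3*I*√8938)/(8 + 0) = (3*I*√8938)/8 = (3*I*√8938)*(⅛) = 3*I*√8938/8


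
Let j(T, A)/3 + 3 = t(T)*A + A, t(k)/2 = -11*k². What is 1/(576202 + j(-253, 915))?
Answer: -1/3864924572 ≈ -2.5874e-10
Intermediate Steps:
t(k) = -22*k² (t(k) = 2*(-11*k²) = -22*k²)
j(T, A) = -9 + 3*A - 66*A*T² (j(T, A) = -9 + 3*((-22*T²)*A + A) = -9 + 3*(-22*A*T² + A) = -9 + 3*(A - 22*A*T²) = -9 + (3*A - 66*A*T²) = -9 + 3*A - 66*A*T²)
1/(576202 + j(-253, 915)) = 1/(576202 + (-9 + 3*915 - 66*915*(-253)²)) = 1/(576202 + (-9 + 2745 - 66*915*64009)) = 1/(576202 + (-9 + 2745 - 3865503510)) = 1/(576202 - 3865500774) = 1/(-3864924572) = -1/3864924572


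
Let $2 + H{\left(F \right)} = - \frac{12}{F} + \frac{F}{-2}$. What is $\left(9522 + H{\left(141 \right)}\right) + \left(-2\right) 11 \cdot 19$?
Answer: $\frac{848953}{94} \approx 9031.4$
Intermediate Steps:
$H{\left(F \right)} = -2 - \frac{12}{F} - \frac{F}{2}$ ($H{\left(F \right)} = -2 + \left(- \frac{12}{F} + \frac{F}{-2}\right) = -2 + \left(- \frac{12}{F} + F \left(- \frac{1}{2}\right)\right) = -2 - \left(\frac{F}{2} + \frac{12}{F}\right) = -2 - \frac{12}{F} - \frac{F}{2}$)
$\left(9522 + H{\left(141 \right)}\right) + \left(-2\right) 11 \cdot 19 = \left(9522 - \left(\frac{145}{2} + \frac{4}{47}\right)\right) + \left(-2\right) 11 \cdot 19 = \left(9522 - \frac{6823}{94}\right) - 418 = \frac{888245}{94} - 418 = \frac{848953}{94}$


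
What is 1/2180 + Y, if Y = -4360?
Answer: -9504799/2180 ≈ -4360.0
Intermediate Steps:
1/2180 + Y = 1/2180 - 4360 = -9504799/2180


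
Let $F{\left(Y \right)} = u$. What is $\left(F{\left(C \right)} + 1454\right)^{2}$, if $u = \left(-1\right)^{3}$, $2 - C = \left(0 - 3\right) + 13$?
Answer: $2111209$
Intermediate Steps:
$C = -8$ ($C = 2 - \left(\left(0 - 3\right) + 13\right) = 2 - \left(-3 + 13\right) = 2 - 10 = -8$)
$u = -1$
$F{\left(Y \right)} = -1$
$\left(F{\left(C \right)} + 1454\right)^{2} = \left(-1 + 1454\right)^{2} = 1453^{2} = 2111209$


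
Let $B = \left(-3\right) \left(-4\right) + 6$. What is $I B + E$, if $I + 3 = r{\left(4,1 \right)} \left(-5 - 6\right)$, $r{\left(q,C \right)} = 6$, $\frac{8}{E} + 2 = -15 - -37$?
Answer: $- \frac{6208}{5} \approx -1241.6$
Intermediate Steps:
$E = \frac{2}{5}$ ($E = \frac{8}{-2 - -22} = \frac{8}{-2 + \left(-15 + 37\right)} = \frac{8}{-2 + 22} = \frac{8}{20} = 8 \cdot \frac{1}{20} = \frac{2}{5} \approx 0.4$)
$B = 18$ ($B = 12 + 6 = 18$)
$I = -69$ ($I = -3 + 6 \left(-5 - 6\right) = -3 + 6 \left(-11\right) = -3 - 66 = -69$)
$I B + E = \left(-69\right) 18 + \frac{2}{5} = -1242 + \frac{2}{5} = - \frac{6208}{5}$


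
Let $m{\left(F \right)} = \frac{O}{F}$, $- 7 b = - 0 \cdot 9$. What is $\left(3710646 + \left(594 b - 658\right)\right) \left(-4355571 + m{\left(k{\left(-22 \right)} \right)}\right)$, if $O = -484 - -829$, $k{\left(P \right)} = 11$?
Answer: $- \frac{177748997628768}{11} \approx -1.6159 \cdot 10^{13}$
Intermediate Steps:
$b = 0$ ($b = - \frac{\left(-1\right) 0 \cdot 9}{7} = - \frac{\left(-1\right) 0}{7} = \left(- \frac{1}{7}\right) 0 = 0$)
$O = 345$ ($O = -484 + 829 = 345$)
$m{\left(F \right)} = \frac{345}{F}$
$\left(3710646 + \left(594 b - 658\right)\right) \left(-4355571 + m{\left(k{\left(-22 \right)} \right)}\right) = \left(3710646 + \left(594 \cdot 0 - 658\right)\right) \left(-4355571 + \frac{345}{11}\right) = \left(3710646 + \left(0 - 658\right)\right) \left(-4355571 + 345 \cdot \frac{1}{11}\right) = \left(3710646 - 658\right) \left(-4355571 + \frac{345}{11}\right) = 3709988 \left(- \frac{47910936}{11}\right) = - \frac{177748997628768}{11}$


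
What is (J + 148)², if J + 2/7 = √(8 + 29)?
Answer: 1070969/49 + 2068*√37/7 ≈ 23654.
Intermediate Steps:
J = -2/7 + √37 (J = -2/7 + √(8 + 29) = -2/7 + √37 ≈ 5.7971)
(J + 148)² = ((-2/7 + √37) + 148)² = (1034/7 + √37)²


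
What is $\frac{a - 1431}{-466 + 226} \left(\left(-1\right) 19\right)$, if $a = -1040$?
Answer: $- \frac{46949}{240} \approx -195.62$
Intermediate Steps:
$\frac{a - 1431}{-466 + 226} \left(\left(-1\right) 19\right) = \frac{-1040 - 1431}{-466 + 226} \left(\left(-1\right) 19\right) = - \frac{2471}{-240} \left(-19\right) = \left(-2471\right) \left(- \frac{1}{240}\right) \left(-19\right) = \frac{2471}{240} \left(-19\right) = - \frac{46949}{240}$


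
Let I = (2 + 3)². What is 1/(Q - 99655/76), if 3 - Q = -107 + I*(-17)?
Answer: -4/3105 ≈ -0.0012882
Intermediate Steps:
I = 25 (I = 5² = 25)
Q = 535 (Q = 3 - (-107 + 25*(-17)) = 3 - (-107 - 425) = 3 - 1*(-532) = 3 + 532 = 535)
1/(Q - 99655/76) = 1/(535 - 99655/76) = 1/(535 - 99655*1/76) = 1/(535 - 5245/4) = 1/(-3105/4) = -4/3105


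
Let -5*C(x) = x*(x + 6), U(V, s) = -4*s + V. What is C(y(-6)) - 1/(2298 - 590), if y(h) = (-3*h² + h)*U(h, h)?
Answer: -7170853541/8540 ≈ -8.3968e+5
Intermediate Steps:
U(V, s) = V - 4*s
y(h) = -3*h*(h - 3*h²) (y(h) = (-3*h² + h)*(h - 4*h) = (h - 3*h²)*(-3*h) = -3*h*(h - 3*h²))
C(x) = -x*(6 + x)/5 (C(x) = -x*(x + 6)/5 = -x*(6 + x)/5)
C(y(-6)) - 1/(2298 - 590) = -(-6)²*(-3 + 9*(-6))*(6 + (-6)²*(-3 + 9*(-6)))/5 - 1/(2298 - 590) = -36*(-3 - 54)*(6 + 36*(-3 - 54))/5 - 1/1708 = -36*(-57)*(6 + 36*(-57))/5 - 1*1/1708 = -⅕*(-2052)*(6 - 2052) - 1/1708 = -⅕*(-2052)*(-2046) - 1/1708 = -4198392/5 - 1/1708 = -7170853541/8540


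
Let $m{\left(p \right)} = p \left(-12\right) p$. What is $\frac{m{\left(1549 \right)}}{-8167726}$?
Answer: $\frac{14396406}{4083863} \approx 3.5252$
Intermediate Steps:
$m{\left(p \right)} = - 12 p^{2}$ ($m{\left(p \right)} = - 12 p p = - 12 p^{2}$)
$\frac{m{\left(1549 \right)}}{-8167726} = \frac{\left(-12\right) 1549^{2}}{-8167726} = \left(-12\right) 2399401 \left(- \frac{1}{8167726}\right) = \left(-28792812\right) \left(- \frac{1}{8167726}\right) = \frac{14396406}{4083863}$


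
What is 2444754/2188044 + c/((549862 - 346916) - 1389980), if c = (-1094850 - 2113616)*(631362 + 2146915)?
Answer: 180594843292503993/24048913162 ≈ 7.5095e+6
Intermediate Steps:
c = -8914007293082 (c = -3208466*2778277 = -8914007293082)
2444754/2188044 + c/((549862 - 346916) - 1389980) = 2444754/2188044 - 8914007293082/((549862 - 346916) - 1389980) = 2444754*(1/2188044) - 8914007293082/(202946 - 1389980) = 407459/364674 - 8914007293082/(-1187034) = 407459/364674 - 8914007293082*(-1/1187034) = 407459/364674 + 4457003646541/593517 = 180594843292503993/24048913162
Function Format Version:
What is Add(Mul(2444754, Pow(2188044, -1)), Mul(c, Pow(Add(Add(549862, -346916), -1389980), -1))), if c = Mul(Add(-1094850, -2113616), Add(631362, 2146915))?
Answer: Rational(180594843292503993, 24048913162) ≈ 7.5095e+6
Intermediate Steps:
c = -8914007293082 (c = Mul(-3208466, 2778277) = -8914007293082)
Add(Mul(2444754, Pow(2188044, -1)), Mul(c, Pow(Add(Add(549862, -346916), -1389980), -1))) = Add(Mul(2444754, Pow(2188044, -1)), Mul(-8914007293082, Pow(Add(Add(549862, -346916), -1389980), -1))) = Add(Mul(2444754, Rational(1, 2188044)), Mul(-8914007293082, Pow(Add(202946, -1389980), -1))) = Add(Rational(407459, 364674), Mul(-8914007293082, Pow(-1187034, -1))) = Add(Rational(407459, 364674), Mul(-8914007293082, Rational(-1, 1187034))) = Add(Rational(407459, 364674), Rational(4457003646541, 593517)) = Rational(180594843292503993, 24048913162)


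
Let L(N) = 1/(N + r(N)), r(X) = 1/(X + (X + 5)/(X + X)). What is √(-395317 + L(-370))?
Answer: I*√161854021468034165554/20234338 ≈ 628.74*I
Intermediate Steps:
r(X) = 1/(X + (5 + X)/(2*X)) (r(X) = 1/(X + (5 + X)/((2*X))) = 1/(X + (5 + X)*(1/(2*X))) = 1/(X + (5 + X)/(2*X)))
L(N) = 1/(N + 2*N/(5 + N + 2*N²))
√(-395317 + L(-370)) = √(-395317 + (5 - 370 + 2*(-370)²)/((-370)*(7 - 370 + 2*(-370)²))) = √(-395317 - (5 - 370 + 2*136900)/(370*(7 - 370 + 2*136900))) = √(-395317 - (5 - 370 + 273800)/(370*(7 - 370 + 273800))) = √(-395317 - 1/370*273435/273437) = √(-395317 - 1/370*1/273437*273435) = √(-395317 - 54687/20234338) = √(-7998977849833/20234338) = I*√161854021468034165554/20234338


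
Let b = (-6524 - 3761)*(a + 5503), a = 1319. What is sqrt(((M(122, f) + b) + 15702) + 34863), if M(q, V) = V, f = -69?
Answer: I*sqrt(70113774) ≈ 8373.4*I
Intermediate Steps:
b = -70164270 (b = (-6524 - 3761)*(1319 + 5503) = -10285*6822 = -70164270)
sqrt(((M(122, f) + b) + 15702) + 34863) = sqrt(((-69 - 70164270) + 15702) + 34863) = sqrt((-70164339 + 15702) + 34863) = sqrt(-70148637 + 34863) = sqrt(-70113774) = I*sqrt(70113774)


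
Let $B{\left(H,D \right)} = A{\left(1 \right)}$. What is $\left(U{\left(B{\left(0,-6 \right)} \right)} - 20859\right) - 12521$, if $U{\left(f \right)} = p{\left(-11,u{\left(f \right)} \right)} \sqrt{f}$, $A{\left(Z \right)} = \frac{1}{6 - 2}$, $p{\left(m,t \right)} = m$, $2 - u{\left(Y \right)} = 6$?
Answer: $- \frac{66771}{2} \approx -33386.0$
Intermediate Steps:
$u{\left(Y \right)} = -4$ ($u{\left(Y \right)} = 2 - 6 = -4$)
$A{\left(Z \right)} = \frac{1}{4}$
$B{\left(H,D \right)} = \frac{1}{4}$
$U{\left(f \right)} = - 11 \sqrt{f}$
$\left(U{\left(B{\left(0,-6 \right)} \right)} - 20859\right) - 12521 = \left(- \frac{11}{2} - 20859\right) - 12521 = - \frac{41729}{2} - 12521 = - \frac{66771}{2}$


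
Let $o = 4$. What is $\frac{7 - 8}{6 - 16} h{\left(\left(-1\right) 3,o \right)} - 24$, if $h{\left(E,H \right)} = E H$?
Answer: $- \frac{126}{5} \approx -25.2$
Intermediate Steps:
$\frac{7 - 8}{6 - 16} h{\left(\left(-1\right) 3,o \right)} - 24 = \frac{7 - 8}{6 - 16} \left(-1\right) 3 \cdot 4 - 24 = - \frac{1}{-10} \left(\left(-3\right) 4\right) - 24 = \left(-1\right) \left(- \frac{1}{10}\right) \left(-12\right) - 24 = \frac{1}{10} \left(-12\right) - 24 = - \frac{6}{5} - 24 = - \frac{126}{5}$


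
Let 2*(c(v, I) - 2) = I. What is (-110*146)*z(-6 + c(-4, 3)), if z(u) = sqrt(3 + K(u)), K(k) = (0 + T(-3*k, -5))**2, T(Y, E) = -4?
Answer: -16060*sqrt(19) ≈ -70004.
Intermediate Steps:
c(v, I) = 2 + I/2
K(k) = 16 (K(k) = (0 - 4)**2 = (-4)**2 = 16)
z(u) = sqrt(19) (z(u) = sqrt(3 + 16) = sqrt(19))
(-110*146)*z(-6 + c(-4, 3)) = (-110*146)*sqrt(19) = -16060*sqrt(19)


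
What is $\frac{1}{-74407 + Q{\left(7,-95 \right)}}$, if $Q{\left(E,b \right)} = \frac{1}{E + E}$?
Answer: $- \frac{14}{1041697} \approx -1.344 \cdot 10^{-5}$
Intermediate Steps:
$Q{\left(E,b \right)} = \frac{1}{2 E}$
$\frac{1}{-74407 + Q{\left(7,-95 \right)}} = \frac{1}{-74407 + \frac{1}{2 \cdot 7}} = \frac{1}{-74407 + \frac{1}{2} \cdot \frac{1}{7}} = \frac{1}{-74407 + \frac{1}{14}} = \frac{1}{- \frac{1041697}{14}} = - \frac{14}{1041697}$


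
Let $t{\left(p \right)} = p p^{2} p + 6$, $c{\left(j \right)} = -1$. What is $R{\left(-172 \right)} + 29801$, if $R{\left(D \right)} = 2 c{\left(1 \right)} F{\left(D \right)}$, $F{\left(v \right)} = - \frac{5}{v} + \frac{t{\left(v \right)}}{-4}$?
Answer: $\frac{37636724547}{86} \approx 4.3764 \cdot 10^{8}$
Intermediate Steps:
$t{\left(p \right)} = 6 + p^{4}$ ($t{\left(p \right)} = p^{3} p + 6 = p^{4} + 6 = 6 + p^{4}$)
$F{\left(v \right)} = - \frac{3}{2} - \frac{5}{v} - \frac{v^{4}}{4}$ ($F{\left(v \right)} = - \frac{5}{v} + \frac{6 + v^{4}}{-4} = - \frac{5}{v} + \left(6 + v^{4}\right) \left(- \frac{1}{4}\right) = - \frac{5}{v} - \left(\frac{3}{2} + \frac{v^{4}}{4}\right) = - \frac{3}{2} - \frac{5}{v} - \frac{v^{4}}{4}$)
$R{\left(D \right)} = - \frac{-20 + D \left(-6 - D^{4}\right)}{2 D}$ ($R{\left(D \right)} = 2 \left(-1\right) \frac{-20 + D \left(-6 - D^{4}\right)}{4 D} = - 2 \frac{-20 + D \left(-6 - D^{4}\right)}{4 D} = - \frac{-20 + D \left(-6 - D^{4}\right)}{2 D}$)
$R{\left(-172 \right)} + 29801 = \left(3 + \frac{\left(-172\right)^{4}}{2} + \frac{10}{-172}\right) + 29801 = \left(3 + \frac{1}{2} \cdot 875213056 + 10 \left(- \frac{1}{172}\right)\right) + 29801 = \left(3 + 437606528 - \frac{5}{86}\right) + 29801 = \frac{37634161661}{86} + 29801 = \frac{37636724547}{86}$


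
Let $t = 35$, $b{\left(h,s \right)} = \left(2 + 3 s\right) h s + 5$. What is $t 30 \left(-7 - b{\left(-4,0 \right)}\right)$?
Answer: $-12600$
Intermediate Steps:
$b{\left(h,s \right)} = 5 + h s \left(2 + 3 s\right)$ ($b{\left(h,s \right)} = h \left(2 + 3 s\right) s + 5 = h s \left(2 + 3 s\right) + 5 = 5 + h s \left(2 + 3 s\right)$)
$t 30 \left(-7 - b{\left(-4,0 \right)}\right) = 35 \cdot 30 \left(-7 - \left(5 + 2 \left(-4\right) 0 + 3 \left(-4\right) 0^{2}\right)\right) = 1050 \left(-7 - \left(5 + 0 + 3 \left(-4\right) 0\right)\right) = 1050 \left(-7 - \left(5 + 0 + 0\right)\right) = 1050 \left(-7 - 5\right) = 1050 \left(-12\right) = -12600$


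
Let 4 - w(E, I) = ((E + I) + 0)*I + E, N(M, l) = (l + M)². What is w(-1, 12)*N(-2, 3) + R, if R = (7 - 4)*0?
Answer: -127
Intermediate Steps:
N(M, l) = (M + l)²
R = 0 (R = 3*0 = 0)
w(E, I) = 4 - E - I*(E + I) (w(E, I) = 4 - (((E + I) + 0)*I + E) = 4 - ((E + I)*I + E) = 4 - (I*(E + I) + E) = 4 - (E + I*(E + I)) = 4 + (-E - I*(E + I)) = 4 - E - I*(E + I))
w(-1, 12)*N(-2, 3) + R = (4 - 1*(-1) - 1*12² - 1*(-1)*12)*(-2 + 3)² + 0 = (4 + 1 - 1*144 + 12)*1² + 0 = (4 + 1 - 144 + 12)*1 + 0 = -127*1 + 0 = -127 + 0 = -127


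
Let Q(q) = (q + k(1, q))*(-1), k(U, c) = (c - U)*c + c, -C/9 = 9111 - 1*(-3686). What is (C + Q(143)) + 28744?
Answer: -107021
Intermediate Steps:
C = -115173 (C = -9*(9111 - 1*(-3686)) = -9*(9111 + 3686) = -9*12797 = -115173)
k(U, c) = c + c*(c - U) (k(U, c) = c*(c - U) + c = c + c*(c - U))
Q(q) = -q - q² (Q(q) = (q + q*(1 + q - 1*1))*(-1) = (q + q*(1 + q - 1))*(-1) = (q + q*q)*(-1) = (q + q²)*(-1) = -q - q²)
(C + Q(143)) + 28744 = (-115173 + 143*(-1 - 1*143)) + 28744 = (-115173 + 143*(-1 - 143)) + 28744 = (-115173 + 143*(-144)) + 28744 = (-115173 - 20592) + 28744 = -135765 + 28744 = -107021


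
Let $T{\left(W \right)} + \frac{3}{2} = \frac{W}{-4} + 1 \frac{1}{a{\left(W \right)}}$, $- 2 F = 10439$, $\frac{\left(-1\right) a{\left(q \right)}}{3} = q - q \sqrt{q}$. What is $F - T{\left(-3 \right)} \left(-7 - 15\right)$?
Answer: $- \frac{94237}{18} + \frac{11 i \sqrt{3}}{18} \approx -5235.4 + 1.0585 i$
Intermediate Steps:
$a{\left(q \right)} = - 3 q + 3 q^{\frac{3}{2}}$ ($a{\left(q \right)} = - 3 \left(q - q \sqrt{q}\right) = - 3 \left(q - q^{\frac{3}{2}}\right) = - 3 q + 3 q^{\frac{3}{2}}$)
$F = - \frac{10439}{2}$ ($F = \left(- \frac{1}{2}\right) 10439 = - \frac{10439}{2} \approx -5219.5$)
$T{\left(W \right)} = - \frac{3}{2} + \frac{1}{- 3 W + 3 W^{\frac{3}{2}}} - \frac{W}{4}$ ($T{\left(W \right)} = - \frac{3}{2} + \left(\frac{W}{-4} + 1 \frac{1}{- 3 W + 3 W^{\frac{3}{2}}}\right) = - \frac{3}{2} + \left(W \left(- \frac{1}{4}\right) + \frac{1}{- 3 W + 3 W^{\frac{3}{2}}}\right) = - \frac{3}{2} - \left(- \frac{1}{- 3 W + 3 W^{\frac{3}{2}}} + \frac{W}{4}\right) = - \frac{3}{2} + \frac{1}{- 3 W + 3 W^{\frac{3}{2}}} - \frac{W}{4}$)
$F - T{\left(-3 \right)} \left(-7 - 15\right) = - \frac{10439}{2} - \frac{\frac{1}{3} + \frac{\left(-6 - -3\right) \left(\left(-3\right)^{\frac{3}{2}} - -3\right)}{4}}{\left(-3\right)^{\frac{3}{2}} - -3} \left(-7 - 15\right) = - \frac{10439}{2} - \frac{\frac{1}{3} + \frac{\left(-6 + 3\right) \left(- 3 i \sqrt{3} + 3\right)}{4}}{- 3 i \sqrt{3} + 3} \left(-22\right) = - \frac{10439}{2} - \frac{\frac{1}{3} + \frac{1}{4} \left(-3\right) \left(3 - 3 i \sqrt{3}\right)}{3 - 3 i \sqrt{3}} \left(-22\right) = - \frac{10439}{2} - \frac{\frac{1}{3} - \left(\frac{9}{4} - \frac{9 i \sqrt{3}}{4}\right)}{3 - 3 i \sqrt{3}} \left(-22\right) = - \frac{10439}{2} - \frac{- \frac{23}{12} + \frac{9 i \sqrt{3}}{4}}{3 - 3 i \sqrt{3}} \left(-22\right) = - \frac{10439}{2} - - \frac{22 \left(- \frac{23}{12} + \frac{9 i \sqrt{3}}{4}\right)}{3 - 3 i \sqrt{3}} = - \frac{10439}{2} + \frac{22 \left(- \frac{23}{12} + \frac{9 i \sqrt{3}}{4}\right)}{3 - 3 i \sqrt{3}}$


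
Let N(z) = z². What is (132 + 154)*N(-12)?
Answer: 41184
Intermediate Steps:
(132 + 154)*N(-12) = (132 + 154)*(-12)² = 286*144 = 41184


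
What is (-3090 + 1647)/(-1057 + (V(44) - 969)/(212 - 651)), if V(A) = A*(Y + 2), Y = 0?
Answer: 633477/463142 ≈ 1.3678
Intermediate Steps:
V(A) = 2*A (V(A) = A*(0 + 2) = A*2 = 2*A)
(-3090 + 1647)/(-1057 + (V(44) - 969)/(212 - 651)) = (-3090 + 1647)/(-1057 + (2*44 - 969)/(212 - 651)) = -1443/(-1057 + (88 - 969)/(-439)) = -1443/(-1057 - 881*(-1/439)) = -1443/(-1057 + 881/439) = -1443/(-463142/439) = -1443*(-439/463142) = 633477/463142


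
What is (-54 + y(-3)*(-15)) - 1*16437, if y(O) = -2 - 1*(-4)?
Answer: -16521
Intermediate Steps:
y(O) = 2 (y(O) = -2 + 4 = 2)
(-54 + y(-3)*(-15)) - 1*16437 = (-54 + 2*(-15)) - 1*16437 = (-54 - 30) - 16437 = -84 - 16437 = -16521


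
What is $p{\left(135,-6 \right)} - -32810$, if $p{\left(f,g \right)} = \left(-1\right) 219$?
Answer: $32591$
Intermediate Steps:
$p{\left(f,g \right)} = -219$
$p{\left(135,-6 \right)} - -32810 = -219 - -32810 = -219 + 32810 = 32591$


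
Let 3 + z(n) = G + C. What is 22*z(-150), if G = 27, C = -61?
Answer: -814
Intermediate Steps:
z(n) = -37 (z(n) = -3 + (27 - 61) = -3 - 34 = -37)
22*z(-150) = 22*(-37) = -814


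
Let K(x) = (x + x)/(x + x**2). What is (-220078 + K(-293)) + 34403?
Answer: -27108551/146 ≈ -1.8568e+5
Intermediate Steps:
K(x) = 2*x/(x + x**2) (K(x) = (2*x)/(x + x**2) = 2*x/(x + x**2))
(-220078 + K(-293)) + 34403 = (-220078 + 2/(1 - 293)) + 34403 = (-220078 + 2/(-292)) + 34403 = (-220078 + 2*(-1/292)) + 34403 = (-220078 - 1/146) + 34403 = -32131389/146 + 34403 = -27108551/146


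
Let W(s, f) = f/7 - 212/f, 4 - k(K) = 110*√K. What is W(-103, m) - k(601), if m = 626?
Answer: 186432/2191 + 110*√601 ≈ 2781.8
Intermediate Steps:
k(K) = 4 - 110*√K
W(s, f) = -212/f + f/7 (W(s, f) = f*(⅐) - 212/f = f/7 - 212/f = -212/f + f/7)
W(-103, m) - k(601) = (-212/626 + (⅐)*626) - (4 - 110*√601) = (-212*1/626 + 626/7) + (-4 + 110*√601) = (-106/313 + 626/7) + (-4 + 110*√601) = 195196/2191 + (-4 + 110*√601) = 186432/2191 + 110*√601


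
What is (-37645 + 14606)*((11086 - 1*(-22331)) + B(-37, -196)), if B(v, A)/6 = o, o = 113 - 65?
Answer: -776529495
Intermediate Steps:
o = 48
B(v, A) = 288 (B(v, A) = 6*48 = 288)
(-37645 + 14606)*((11086 - 1*(-22331)) + B(-37, -196)) = (-37645 + 14606)*((11086 - 1*(-22331)) + 288) = -23039*((11086 + 22331) + 288) = -23039*(33417 + 288) = -23039*33705 = -776529495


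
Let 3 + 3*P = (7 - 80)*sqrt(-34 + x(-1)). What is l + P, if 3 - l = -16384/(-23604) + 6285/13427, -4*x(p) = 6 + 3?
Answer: 66380677/79232727 - 73*I*sqrt(145)/6 ≈ 0.83779 - 146.51*I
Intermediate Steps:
x(p) = -9/4 (x(p) = -(6 + 3)/4 = -1/4*9 = -9/4)
P = -1 - 73*I*sqrt(145)/6 (P = -1 + ((7 - 80)*sqrt(-34 - 9/4))/3 = -1 + (-73*I*sqrt(145)/2)/3 = -1 - 73*I*sqrt(145)/6 ≈ -1.0 - 146.51*I)
l = 145613404/79232727 (l = 3 - (-16384/(-23604) + 6285/13427) = 3 - (-16384*(-1/23604) + 6285*(1/13427)) = 3 - (4096/5901 + 6285/13427) = 3 - 1*92084777/79232727 = 3 - 92084777/79232727 = 145613404/79232727 ≈ 1.8378)
l + P = 145613404/79232727 + (-1 - 73*I*sqrt(145)/6) = 66380677/79232727 - 73*I*sqrt(145)/6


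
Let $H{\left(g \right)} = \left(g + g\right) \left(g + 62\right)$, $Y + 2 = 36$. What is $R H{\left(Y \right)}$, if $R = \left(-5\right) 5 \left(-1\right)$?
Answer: $163200$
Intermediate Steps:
$Y = 34$ ($Y = -2 + 36 = 34$)
$H{\left(g \right)} = 2 g \left(62 + g\right)$
$R = 25$ ($R = \left(-25\right) \left(-1\right) = 25$)
$R H{\left(Y \right)} = 25 \cdot 2 \cdot 34 \left(62 + 34\right) = 25 \cdot 2 \cdot 34 \cdot 96 = 25 \cdot 6528 = 163200$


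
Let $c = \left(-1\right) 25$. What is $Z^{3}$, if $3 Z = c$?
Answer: $- \frac{15625}{27} \approx -578.7$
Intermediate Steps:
$c = -25$
$Z = - \frac{25}{3}$ ($Z = \frac{1}{3} \left(-25\right) = - \frac{25}{3} \approx -8.3333$)
$Z^{3} = \left(- \frac{25}{3}\right)^{3} = - \frac{15625}{27}$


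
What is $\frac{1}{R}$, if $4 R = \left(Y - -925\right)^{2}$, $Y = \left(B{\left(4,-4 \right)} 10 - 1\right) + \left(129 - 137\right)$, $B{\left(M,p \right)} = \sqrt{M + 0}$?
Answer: $\frac{1}{219024} \approx 4.5657 \cdot 10^{-6}$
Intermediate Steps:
$B{\left(M,p \right)} = \sqrt{M}$
$Y = 11$ ($Y = \left(\sqrt{4} \cdot 10 - 1\right) + \left(129 - 137\right) = \left(2 \cdot 10 - 1\right) - 8 = \left(20 - 1\right) - 8 = 19 - 8 = 11$)
$R = 219024$ ($R = \frac{\left(11 - -925\right)^{2}}{4} = \frac{\left(11 + 925\right)^{2}}{4} = \frac{936^{2}}{4} = \frac{1}{4} \cdot 876096 = 219024$)
$\frac{1}{R} = \frac{1}{219024}$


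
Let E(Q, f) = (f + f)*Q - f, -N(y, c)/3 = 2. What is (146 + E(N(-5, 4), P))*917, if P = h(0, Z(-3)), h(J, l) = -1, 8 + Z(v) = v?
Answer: 145803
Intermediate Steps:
Z(v) = -8 + v
N(y, c) = -6 (N(y, c) = -3*2 = -6)
P = -1
E(Q, f) = -f + 2*Q*f (E(Q, f) = (2*f)*Q - f = 2*Q*f - f = -f + 2*Q*f)
(146 + E(N(-5, 4), P))*917 = (146 - (-1 + 2*(-6)))*917 = (146 - (-1 - 12))*917 = (146 - 1*(-13))*917 = (146 + 13)*917 = 159*917 = 145803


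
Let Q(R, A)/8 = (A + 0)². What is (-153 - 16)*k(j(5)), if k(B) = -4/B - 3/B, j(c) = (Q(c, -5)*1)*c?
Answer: 1183/1000 ≈ 1.1830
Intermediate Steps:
Q(R, A) = 8*A² (Q(R, A) = 8*(A + 0)² = 8*A²)
j(c) = 200*c (j(c) = ((8*(-5)²)*1)*c = ((8*25)*1)*c = (200*1)*c = 200*c)
k(B) = -7/B
(-153 - 16)*k(j(5)) = (-153 - 16)*(-7/(200*5)) = -(-1183)/1000 = -169*(-7/1000) = 1183/1000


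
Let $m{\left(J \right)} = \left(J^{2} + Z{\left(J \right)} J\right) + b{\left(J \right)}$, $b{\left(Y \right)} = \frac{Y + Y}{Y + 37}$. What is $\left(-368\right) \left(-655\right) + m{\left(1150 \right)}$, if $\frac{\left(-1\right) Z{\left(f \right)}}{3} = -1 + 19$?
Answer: $\frac{1782211580}{1187} \approx 1.5014 \cdot 10^{6}$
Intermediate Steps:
$b{\left(Y \right)} = \frac{2 Y}{37 + Y}$
$Z{\left(f \right)} = -54$ ($Z{\left(f \right)} = - 3 \left(-1 + 19\right) = \left(-3\right) 18 = -54$)
$m{\left(J \right)} = J^{2} - 54 J + \frac{2 J}{37 + J}$ ($m{\left(J \right)} = \left(J^{2} - 54 J\right) + \frac{2 J}{37 + J} = J^{2} - 54 J + \frac{2 J}{37 + J}$)
$\left(-368\right) \left(-655\right) + m{\left(1150 \right)} = \left(-368\right) \left(-655\right) + \frac{1150 \left(2 + \left(-54 + 1150\right) \left(37 + 1150\right)\right)}{37 + 1150} = 241040 + \frac{1150 \left(2 + 1096 \cdot 1187\right)}{1187} = 241040 + 1150 \cdot \frac{1}{1187} \left(2 + 1300952\right) = 241040 + 1150 \cdot \frac{1}{1187} \cdot 1300954 = 241040 + \frac{1496097100}{1187} = \frac{1782211580}{1187}$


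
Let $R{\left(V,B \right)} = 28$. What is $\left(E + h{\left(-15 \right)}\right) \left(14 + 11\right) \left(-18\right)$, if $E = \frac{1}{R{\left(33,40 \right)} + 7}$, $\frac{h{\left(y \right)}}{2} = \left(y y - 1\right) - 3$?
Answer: $- \frac{1392390}{7} \approx -1.9891 \cdot 10^{5}$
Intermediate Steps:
$h{\left(y \right)} = -8 + 2 y^{2}$ ($h{\left(y \right)} = 2 \left(\left(y y - 1\right) - 3\right) = 2 \left(\left(y^{2} - 1\right) - 3\right) = 2 \left(\left(-1 + y^{2}\right) - 3\right) = 2 \left(-4 + y^{2}\right) = -8 + 2 y^{2}$)
$E = \frac{1}{35}$ ($E = \frac{1}{28 + 7} = \frac{1}{35} \approx 0.028571$)
$\left(E + h{\left(-15 \right)}\right) \left(14 + 11\right) \left(-18\right) = \left(\frac{1}{35} - \left(8 - 2 \left(-15\right)^{2}\right)\right) \left(14 + 11\right) \left(-18\right) = \left(\frac{1}{35} + \left(-8 + 2 \cdot 225\right)\right) 25 \left(-18\right) = \left(\frac{1}{35} + \left(-8 + 450\right)\right) \left(-450\right) = \left(\frac{1}{35} + 442\right) \left(-450\right) = \frac{15471}{35} \left(-450\right) = - \frac{1392390}{7}$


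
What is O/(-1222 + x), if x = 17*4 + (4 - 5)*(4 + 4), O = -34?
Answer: 17/581 ≈ 0.029260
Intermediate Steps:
x = 60 (x = 68 - 1*8 = 68 - 8 = 60)
O/(-1222 + x) = -34/(-1222 + 60) = -34/(-1162) = -34*(-1/1162) = 17/581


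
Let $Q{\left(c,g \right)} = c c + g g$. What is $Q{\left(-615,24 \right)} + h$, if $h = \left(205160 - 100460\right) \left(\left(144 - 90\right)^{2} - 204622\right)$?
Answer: $-21118239399$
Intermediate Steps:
$Q{\left(c,g \right)} = c^{2} + g^{2}$
$h = -21118618200$ ($h = 104700 \left(54^{2} - 204622\right) = 104700 \left(2916 - 204622\right) = 104700 \left(-201706\right) = -21118618200$)
$Q{\left(-615,24 \right)} + h = \left(\left(-615\right)^{2} + 24^{2}\right) - 21118618200 = \left(378225 + 576\right) - 21118618200 = 378801 - 21118618200 = -21118239399$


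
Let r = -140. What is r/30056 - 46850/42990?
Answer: -35353555/32302686 ≈ -1.0944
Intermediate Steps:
r/30056 - 46850/42990 = -140/30056 - 46850/42990 = -140*1/30056 - 46850*1/42990 = -35/7514 - 4685/4299 = -35353555/32302686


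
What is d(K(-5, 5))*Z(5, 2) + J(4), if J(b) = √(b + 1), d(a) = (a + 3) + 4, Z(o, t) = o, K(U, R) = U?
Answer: 10 + √5 ≈ 12.236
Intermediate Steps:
d(a) = 7 + a (d(a) = (3 + a) + 4 = 7 + a)
J(b) = √(1 + b)
d(K(-5, 5))*Z(5, 2) + J(4) = (7 - 5)*5 + √(1 + 4) = 2*5 + √5 = 10 + √5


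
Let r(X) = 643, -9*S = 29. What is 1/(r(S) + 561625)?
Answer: 1/562268 ≈ 1.7785e-6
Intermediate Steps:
S = -29/9 (S = -1/9*29 = -29/9 ≈ -3.2222)
1/(r(S) + 561625) = 1/(643 + 561625) = 1/562268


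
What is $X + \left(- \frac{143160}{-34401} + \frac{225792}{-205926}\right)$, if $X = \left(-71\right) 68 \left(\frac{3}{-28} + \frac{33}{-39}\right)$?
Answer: $\frac{23563379172817}{5116265791} \approx 4605.6$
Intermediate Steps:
$X = \frac{418829}{91}$ ($X = - 4828 \left(3 \left(- \frac{1}{28}\right) + 33 \left(- \frac{1}{39}\right)\right) = - 4828 \left(- \frac{3}{28} - \frac{11}{13}\right) = \left(-4828\right) \left(- \frac{347}{364}\right) = \frac{418829}{91} \approx 4602.5$)
$X + \left(- \frac{143160}{-34401} + \frac{225792}{-205926}\right) = \frac{418829}{91} + \left(- \frac{143160}{-34401} + \frac{225792}{-205926}\right) = \frac{418829}{91} + \left(\left(-143160\right) \left(- \frac{1}{34401}\right) + 225792 \left(- \frac{1}{205926}\right)\right) = \frac{418829}{91} + \left(\frac{47720}{11467} - \frac{5376}{4903}\right) = \frac{418829}{91} + \frac{172324568}{56222701} = \frac{23563379172817}{5116265791}$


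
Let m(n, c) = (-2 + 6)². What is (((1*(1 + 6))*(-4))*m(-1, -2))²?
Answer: 200704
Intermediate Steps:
m(n, c) = 16 (m(n, c) = 4² = 16)
(((1*(1 + 6))*(-4))*m(-1, -2))² = (((1*(1 + 6))*(-4))*16)² = (((1*7)*(-4))*16)² = ((7*(-4))*16)² = (-28*16)² = (-448)² = 200704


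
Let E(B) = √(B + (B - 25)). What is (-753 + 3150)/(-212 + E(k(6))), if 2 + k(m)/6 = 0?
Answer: -508164/44993 - 16779*I/44993 ≈ -11.294 - 0.37292*I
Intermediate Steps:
k(m) = -12 (k(m) = -12 + 6*0 = -12 + 0 = -12)
E(B) = √(-25 + 2*B) (E(B) = √(B + (-25 + B)) = √(-25 + 2*B))
(-753 + 3150)/(-212 + E(k(6))) = (-753 + 3150)/(-212 + √(-25 + 2*(-12))) = 2397/(-212 + √(-25 - 24)) = 2397/(-212 + √(-49)) = 2397/(-212 + 7*I) = 2397*((-212 - 7*I)/44993) = 2397*(-212 - 7*I)/44993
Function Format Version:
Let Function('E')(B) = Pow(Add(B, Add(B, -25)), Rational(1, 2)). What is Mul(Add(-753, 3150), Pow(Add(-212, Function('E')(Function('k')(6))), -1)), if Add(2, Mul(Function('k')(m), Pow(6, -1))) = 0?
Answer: Add(Rational(-508164, 44993), Mul(Rational(-16779, 44993), I)) ≈ Add(-11.294, Mul(-0.37292, I))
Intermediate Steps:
Function('k')(m) = -12 (Function('k')(m) = Add(-12, Mul(6, 0)) = Add(-12, 0) = -12)
Function('E')(B) = Pow(Add(-25, Mul(2, B)), Rational(1, 2)) (Function('E')(B) = Pow(Add(B, Add(-25, B)), Rational(1, 2)) = Pow(Add(-25, Mul(2, B)), Rational(1, 2)))
Mul(Add(-753, 3150), Pow(Add(-212, Function('E')(Function('k')(6))), -1)) = Mul(Add(-753, 3150), Pow(Add(-212, Pow(Add(-25, Mul(2, -12)), Rational(1, 2))), -1)) = Mul(2397, Pow(Add(-212, Pow(Add(-25, -24), Rational(1, 2))), -1)) = Mul(2397, Pow(Add(-212, Pow(-49, Rational(1, 2))), -1)) = Mul(2397, Pow(Add(-212, Mul(7, I)), -1)) = Mul(2397, Mul(Rational(1, 44993), Add(-212, Mul(-7, I)))) = Mul(Rational(2397, 44993), Add(-212, Mul(-7, I)))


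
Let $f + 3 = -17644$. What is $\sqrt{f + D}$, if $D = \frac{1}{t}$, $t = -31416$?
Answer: $\frac{i \sqrt{4354243093662}}{15708} \approx 132.84 i$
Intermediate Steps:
$f = -17647$ ($f = -3 - 17644 = -17647$)
$D = - \frac{1}{31416}$ ($D = \frac{1}{-31416} = - \frac{1}{31416} \approx -3.1831 \cdot 10^{-5}$)
$\sqrt{f + D} = \sqrt{-17647 - \frac{1}{31416}} = \sqrt{- \frac{554398153}{31416}} = \frac{i \sqrt{4354243093662}}{15708}$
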